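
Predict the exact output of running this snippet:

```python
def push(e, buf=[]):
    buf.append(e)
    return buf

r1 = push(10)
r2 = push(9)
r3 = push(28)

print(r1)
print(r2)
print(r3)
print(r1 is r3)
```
[10, 9, 28]
[10, 9, 28]
[10, 9, 28]
True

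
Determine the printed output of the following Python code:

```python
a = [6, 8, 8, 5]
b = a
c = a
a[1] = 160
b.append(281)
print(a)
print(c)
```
[6, 160, 8, 5, 281]
[6, 160, 8, 5, 281]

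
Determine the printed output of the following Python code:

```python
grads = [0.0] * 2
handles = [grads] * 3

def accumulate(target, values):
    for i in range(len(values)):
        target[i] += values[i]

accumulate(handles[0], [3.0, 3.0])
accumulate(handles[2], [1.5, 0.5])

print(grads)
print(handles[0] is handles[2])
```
[4.5, 3.5]
True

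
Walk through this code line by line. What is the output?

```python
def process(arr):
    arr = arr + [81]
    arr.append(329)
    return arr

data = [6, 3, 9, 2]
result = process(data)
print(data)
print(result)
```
[6, 3, 9, 2]
[6, 3, 9, 2, 81, 329]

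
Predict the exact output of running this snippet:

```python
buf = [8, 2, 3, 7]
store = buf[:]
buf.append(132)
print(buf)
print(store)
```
[8, 2, 3, 7, 132]
[8, 2, 3, 7]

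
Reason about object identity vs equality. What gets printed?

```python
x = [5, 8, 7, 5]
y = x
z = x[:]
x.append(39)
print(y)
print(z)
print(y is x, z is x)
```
[5, 8, 7, 5, 39]
[5, 8, 7, 5]
True False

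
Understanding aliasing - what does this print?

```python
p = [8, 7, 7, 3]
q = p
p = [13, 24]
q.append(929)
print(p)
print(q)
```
[13, 24]
[8, 7, 7, 3, 929]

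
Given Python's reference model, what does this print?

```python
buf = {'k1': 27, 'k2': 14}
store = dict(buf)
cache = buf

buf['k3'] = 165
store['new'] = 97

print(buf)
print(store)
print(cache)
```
{'k1': 27, 'k2': 14, 'k3': 165}
{'k1': 27, 'k2': 14, 'new': 97}
{'k1': 27, 'k2': 14, 'k3': 165}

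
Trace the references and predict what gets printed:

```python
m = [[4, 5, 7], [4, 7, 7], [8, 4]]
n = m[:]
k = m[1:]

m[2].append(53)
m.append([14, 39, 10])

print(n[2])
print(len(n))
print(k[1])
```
[8, 4, 53]
3
[8, 4, 53]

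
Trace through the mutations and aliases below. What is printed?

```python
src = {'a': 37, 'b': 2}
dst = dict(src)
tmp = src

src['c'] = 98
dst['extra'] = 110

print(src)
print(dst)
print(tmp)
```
{'a': 37, 'b': 2, 'c': 98}
{'a': 37, 'b': 2, 'extra': 110}
{'a': 37, 'b': 2, 'c': 98}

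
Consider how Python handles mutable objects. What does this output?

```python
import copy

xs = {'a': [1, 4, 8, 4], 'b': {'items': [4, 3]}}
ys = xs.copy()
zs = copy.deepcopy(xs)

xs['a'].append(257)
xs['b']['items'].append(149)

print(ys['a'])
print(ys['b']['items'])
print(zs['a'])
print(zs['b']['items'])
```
[1, 4, 8, 4, 257]
[4, 3, 149]
[1, 4, 8, 4]
[4, 3]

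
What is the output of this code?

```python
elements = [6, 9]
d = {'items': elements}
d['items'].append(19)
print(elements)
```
[6, 9, 19]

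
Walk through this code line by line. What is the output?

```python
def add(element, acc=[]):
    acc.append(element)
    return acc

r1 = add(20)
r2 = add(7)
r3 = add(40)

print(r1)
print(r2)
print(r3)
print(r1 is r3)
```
[20, 7, 40]
[20, 7, 40]
[20, 7, 40]
True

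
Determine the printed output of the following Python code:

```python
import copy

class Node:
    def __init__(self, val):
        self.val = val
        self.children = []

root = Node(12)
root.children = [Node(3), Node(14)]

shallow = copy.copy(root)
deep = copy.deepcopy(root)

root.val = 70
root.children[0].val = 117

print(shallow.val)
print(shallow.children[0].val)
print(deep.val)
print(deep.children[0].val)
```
12
117
12
3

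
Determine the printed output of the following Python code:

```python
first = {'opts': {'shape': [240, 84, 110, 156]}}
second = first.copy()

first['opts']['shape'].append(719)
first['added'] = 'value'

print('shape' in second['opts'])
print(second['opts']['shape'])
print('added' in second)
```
True
[240, 84, 110, 156, 719]
False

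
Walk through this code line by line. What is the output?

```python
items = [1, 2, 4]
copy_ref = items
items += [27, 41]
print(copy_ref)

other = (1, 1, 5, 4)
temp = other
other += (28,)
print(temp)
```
[1, 2, 4, 27, 41]
(1, 1, 5, 4)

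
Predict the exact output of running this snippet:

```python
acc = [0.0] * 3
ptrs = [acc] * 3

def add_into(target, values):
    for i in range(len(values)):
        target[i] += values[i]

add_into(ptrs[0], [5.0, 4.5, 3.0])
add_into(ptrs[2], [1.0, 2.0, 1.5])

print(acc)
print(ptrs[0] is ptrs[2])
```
[6.0, 6.5, 4.5]
True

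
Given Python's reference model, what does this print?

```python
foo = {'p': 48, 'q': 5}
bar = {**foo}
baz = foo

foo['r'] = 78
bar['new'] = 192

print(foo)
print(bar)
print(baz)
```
{'p': 48, 'q': 5, 'r': 78}
{'p': 48, 'q': 5, 'new': 192}
{'p': 48, 'q': 5, 'r': 78}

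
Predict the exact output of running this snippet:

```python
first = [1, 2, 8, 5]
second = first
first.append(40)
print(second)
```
[1, 2, 8, 5, 40]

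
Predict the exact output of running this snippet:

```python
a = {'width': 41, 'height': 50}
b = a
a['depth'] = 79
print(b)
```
{'width': 41, 'height': 50, 'depth': 79}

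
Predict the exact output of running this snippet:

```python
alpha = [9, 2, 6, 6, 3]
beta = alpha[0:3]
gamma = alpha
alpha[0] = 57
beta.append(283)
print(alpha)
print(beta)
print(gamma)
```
[57, 2, 6, 6, 3]
[9, 2, 6, 283]
[57, 2, 6, 6, 3]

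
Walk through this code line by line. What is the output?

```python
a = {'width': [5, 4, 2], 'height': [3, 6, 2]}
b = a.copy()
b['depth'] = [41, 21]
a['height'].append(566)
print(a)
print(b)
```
{'width': [5, 4, 2], 'height': [3, 6, 2, 566]}
{'width': [5, 4, 2], 'height': [3, 6, 2, 566], 'depth': [41, 21]}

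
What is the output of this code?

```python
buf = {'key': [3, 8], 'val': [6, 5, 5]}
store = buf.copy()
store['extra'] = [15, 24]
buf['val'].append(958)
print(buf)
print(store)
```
{'key': [3, 8], 'val': [6, 5, 5, 958]}
{'key': [3, 8], 'val': [6, 5, 5, 958], 'extra': [15, 24]}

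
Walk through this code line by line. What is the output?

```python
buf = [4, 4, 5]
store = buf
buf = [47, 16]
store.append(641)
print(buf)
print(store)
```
[47, 16]
[4, 4, 5, 641]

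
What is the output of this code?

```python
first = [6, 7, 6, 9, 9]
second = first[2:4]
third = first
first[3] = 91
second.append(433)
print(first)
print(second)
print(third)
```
[6, 7, 6, 91, 9]
[6, 9, 433]
[6, 7, 6, 91, 9]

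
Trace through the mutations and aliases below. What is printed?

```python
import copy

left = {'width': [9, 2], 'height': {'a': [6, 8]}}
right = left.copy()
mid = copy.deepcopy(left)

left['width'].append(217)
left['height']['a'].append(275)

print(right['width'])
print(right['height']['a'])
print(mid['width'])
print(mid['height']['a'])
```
[9, 2, 217]
[6, 8, 275]
[9, 2]
[6, 8]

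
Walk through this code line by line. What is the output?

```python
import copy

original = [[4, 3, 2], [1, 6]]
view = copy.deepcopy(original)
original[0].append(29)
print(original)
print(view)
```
[[4, 3, 2, 29], [1, 6]]
[[4, 3, 2], [1, 6]]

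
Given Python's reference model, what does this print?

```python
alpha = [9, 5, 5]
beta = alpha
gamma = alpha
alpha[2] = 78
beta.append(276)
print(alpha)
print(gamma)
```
[9, 5, 78, 276]
[9, 5, 78, 276]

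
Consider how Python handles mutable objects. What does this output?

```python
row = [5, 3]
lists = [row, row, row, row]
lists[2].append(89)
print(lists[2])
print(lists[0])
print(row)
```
[5, 3, 89]
[5, 3, 89]
[5, 3, 89]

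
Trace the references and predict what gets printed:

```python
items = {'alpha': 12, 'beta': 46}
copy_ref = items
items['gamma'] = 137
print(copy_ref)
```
{'alpha': 12, 'beta': 46, 'gamma': 137}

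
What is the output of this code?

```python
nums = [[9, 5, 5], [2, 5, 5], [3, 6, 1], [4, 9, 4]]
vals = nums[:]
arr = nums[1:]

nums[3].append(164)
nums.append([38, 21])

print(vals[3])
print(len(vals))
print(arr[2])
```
[4, 9, 4, 164]
4
[4, 9, 4, 164]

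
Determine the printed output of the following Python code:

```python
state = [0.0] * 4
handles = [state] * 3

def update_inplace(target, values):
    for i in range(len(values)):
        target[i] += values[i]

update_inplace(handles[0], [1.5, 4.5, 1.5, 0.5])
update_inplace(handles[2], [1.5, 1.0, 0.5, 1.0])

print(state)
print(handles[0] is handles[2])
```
[3.0, 5.5, 2.0, 1.5]
True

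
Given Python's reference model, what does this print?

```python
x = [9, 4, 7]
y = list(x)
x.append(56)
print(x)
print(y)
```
[9, 4, 7, 56]
[9, 4, 7]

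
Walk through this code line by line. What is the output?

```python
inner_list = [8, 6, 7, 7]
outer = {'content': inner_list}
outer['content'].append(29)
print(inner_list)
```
[8, 6, 7, 7, 29]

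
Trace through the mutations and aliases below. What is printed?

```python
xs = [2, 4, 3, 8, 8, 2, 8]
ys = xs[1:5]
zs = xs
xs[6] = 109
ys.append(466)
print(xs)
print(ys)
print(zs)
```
[2, 4, 3, 8, 8, 2, 109]
[4, 3, 8, 8, 466]
[2, 4, 3, 8, 8, 2, 109]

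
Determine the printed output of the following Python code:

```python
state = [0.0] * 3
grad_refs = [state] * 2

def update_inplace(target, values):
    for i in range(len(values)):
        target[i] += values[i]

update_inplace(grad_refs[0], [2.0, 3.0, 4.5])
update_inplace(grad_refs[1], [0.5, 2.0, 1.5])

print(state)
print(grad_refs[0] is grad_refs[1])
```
[2.5, 5.0, 6.0]
True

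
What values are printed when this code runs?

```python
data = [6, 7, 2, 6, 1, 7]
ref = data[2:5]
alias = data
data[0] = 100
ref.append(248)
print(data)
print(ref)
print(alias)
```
[100, 7, 2, 6, 1, 7]
[2, 6, 1, 248]
[100, 7, 2, 6, 1, 7]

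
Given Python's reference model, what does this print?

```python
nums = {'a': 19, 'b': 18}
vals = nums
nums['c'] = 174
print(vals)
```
{'a': 19, 'b': 18, 'c': 174}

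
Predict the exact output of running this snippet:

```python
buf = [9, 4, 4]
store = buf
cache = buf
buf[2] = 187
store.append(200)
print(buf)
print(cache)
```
[9, 4, 187, 200]
[9, 4, 187, 200]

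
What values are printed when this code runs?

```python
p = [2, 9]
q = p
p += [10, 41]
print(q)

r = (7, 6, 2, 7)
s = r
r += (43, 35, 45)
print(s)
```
[2, 9, 10, 41]
(7, 6, 2, 7)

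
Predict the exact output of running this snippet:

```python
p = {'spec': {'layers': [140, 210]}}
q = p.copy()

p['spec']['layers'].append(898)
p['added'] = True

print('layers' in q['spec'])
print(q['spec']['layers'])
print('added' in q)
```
True
[140, 210, 898]
False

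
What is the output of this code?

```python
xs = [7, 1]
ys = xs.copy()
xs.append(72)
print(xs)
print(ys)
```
[7, 1, 72]
[7, 1]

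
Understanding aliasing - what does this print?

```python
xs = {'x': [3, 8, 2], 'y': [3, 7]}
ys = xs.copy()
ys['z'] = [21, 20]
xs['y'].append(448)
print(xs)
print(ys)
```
{'x': [3, 8, 2], 'y': [3, 7, 448]}
{'x': [3, 8, 2], 'y': [3, 7, 448], 'z': [21, 20]}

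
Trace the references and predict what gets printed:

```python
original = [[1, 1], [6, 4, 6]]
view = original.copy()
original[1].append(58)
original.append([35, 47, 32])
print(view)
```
[[1, 1], [6, 4, 6, 58]]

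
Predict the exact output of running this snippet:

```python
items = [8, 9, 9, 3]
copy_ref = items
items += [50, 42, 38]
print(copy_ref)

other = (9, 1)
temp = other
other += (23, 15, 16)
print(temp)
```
[8, 9, 9, 3, 50, 42, 38]
(9, 1)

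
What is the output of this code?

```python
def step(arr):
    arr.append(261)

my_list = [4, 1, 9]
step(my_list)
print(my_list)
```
[4, 1, 9, 261]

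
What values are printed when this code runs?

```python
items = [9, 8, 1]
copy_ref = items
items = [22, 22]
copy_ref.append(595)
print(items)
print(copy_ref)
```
[22, 22]
[9, 8, 1, 595]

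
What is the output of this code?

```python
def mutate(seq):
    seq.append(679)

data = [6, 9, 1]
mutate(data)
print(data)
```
[6, 9, 1, 679]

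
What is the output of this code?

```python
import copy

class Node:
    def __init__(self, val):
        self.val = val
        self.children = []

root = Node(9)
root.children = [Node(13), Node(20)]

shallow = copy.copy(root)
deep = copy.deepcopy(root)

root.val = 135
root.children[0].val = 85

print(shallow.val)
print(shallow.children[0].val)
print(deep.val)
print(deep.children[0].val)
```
9
85
9
13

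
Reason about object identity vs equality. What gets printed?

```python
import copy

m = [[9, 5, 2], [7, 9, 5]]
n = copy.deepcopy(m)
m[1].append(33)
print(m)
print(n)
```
[[9, 5, 2], [7, 9, 5, 33]]
[[9, 5, 2], [7, 9, 5]]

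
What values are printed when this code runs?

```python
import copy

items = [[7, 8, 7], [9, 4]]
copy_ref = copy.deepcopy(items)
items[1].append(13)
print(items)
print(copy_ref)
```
[[7, 8, 7], [9, 4, 13]]
[[7, 8, 7], [9, 4]]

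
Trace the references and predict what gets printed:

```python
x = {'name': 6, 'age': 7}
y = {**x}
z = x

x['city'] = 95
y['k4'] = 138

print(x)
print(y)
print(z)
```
{'name': 6, 'age': 7, 'city': 95}
{'name': 6, 'age': 7, 'k4': 138}
{'name': 6, 'age': 7, 'city': 95}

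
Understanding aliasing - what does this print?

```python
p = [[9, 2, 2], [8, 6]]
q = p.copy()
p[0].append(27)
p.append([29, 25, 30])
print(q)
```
[[9, 2, 2, 27], [8, 6]]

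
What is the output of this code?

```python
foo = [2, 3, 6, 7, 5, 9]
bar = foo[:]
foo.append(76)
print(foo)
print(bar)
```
[2, 3, 6, 7, 5, 9, 76]
[2, 3, 6, 7, 5, 9]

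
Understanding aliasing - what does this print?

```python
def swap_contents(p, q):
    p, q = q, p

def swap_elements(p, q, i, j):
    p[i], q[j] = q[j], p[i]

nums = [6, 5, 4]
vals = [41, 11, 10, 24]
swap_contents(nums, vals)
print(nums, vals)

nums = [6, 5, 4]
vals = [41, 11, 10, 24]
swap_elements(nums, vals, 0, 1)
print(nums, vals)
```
[6, 5, 4] [41, 11, 10, 24]
[11, 5, 4] [41, 6, 10, 24]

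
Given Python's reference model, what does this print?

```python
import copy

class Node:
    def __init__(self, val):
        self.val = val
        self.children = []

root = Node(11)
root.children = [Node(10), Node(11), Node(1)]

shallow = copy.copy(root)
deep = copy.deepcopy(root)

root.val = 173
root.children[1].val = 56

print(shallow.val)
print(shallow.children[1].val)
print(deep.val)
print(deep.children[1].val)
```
11
56
11
11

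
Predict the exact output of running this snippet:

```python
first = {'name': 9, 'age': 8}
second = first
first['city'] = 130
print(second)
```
{'name': 9, 'age': 8, 'city': 130}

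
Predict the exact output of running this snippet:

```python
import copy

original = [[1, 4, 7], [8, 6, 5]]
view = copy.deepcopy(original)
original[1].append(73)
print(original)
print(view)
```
[[1, 4, 7], [8, 6, 5, 73]]
[[1, 4, 7], [8, 6, 5]]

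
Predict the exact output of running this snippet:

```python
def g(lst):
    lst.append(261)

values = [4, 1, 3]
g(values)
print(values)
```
[4, 1, 3, 261]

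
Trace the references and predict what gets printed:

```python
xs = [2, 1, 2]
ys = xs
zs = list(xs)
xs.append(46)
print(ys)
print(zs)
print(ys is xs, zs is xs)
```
[2, 1, 2, 46]
[2, 1, 2]
True False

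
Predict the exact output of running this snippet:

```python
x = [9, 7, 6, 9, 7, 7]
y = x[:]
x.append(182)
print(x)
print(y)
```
[9, 7, 6, 9, 7, 7, 182]
[9, 7, 6, 9, 7, 7]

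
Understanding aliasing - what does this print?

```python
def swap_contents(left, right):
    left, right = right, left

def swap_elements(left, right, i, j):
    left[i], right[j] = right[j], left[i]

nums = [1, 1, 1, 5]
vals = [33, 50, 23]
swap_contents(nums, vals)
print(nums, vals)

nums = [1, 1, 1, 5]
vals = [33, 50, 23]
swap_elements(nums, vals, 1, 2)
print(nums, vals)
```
[1, 1, 1, 5] [33, 50, 23]
[1, 23, 1, 5] [33, 50, 1]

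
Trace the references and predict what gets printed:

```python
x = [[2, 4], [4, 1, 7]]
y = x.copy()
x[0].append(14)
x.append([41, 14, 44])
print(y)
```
[[2, 4, 14], [4, 1, 7]]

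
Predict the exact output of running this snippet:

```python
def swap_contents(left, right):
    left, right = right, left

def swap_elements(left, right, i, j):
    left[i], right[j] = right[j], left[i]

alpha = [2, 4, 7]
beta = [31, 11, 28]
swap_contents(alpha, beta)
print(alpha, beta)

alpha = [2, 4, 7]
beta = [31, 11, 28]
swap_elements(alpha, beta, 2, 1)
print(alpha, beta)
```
[2, 4, 7] [31, 11, 28]
[2, 4, 11] [31, 7, 28]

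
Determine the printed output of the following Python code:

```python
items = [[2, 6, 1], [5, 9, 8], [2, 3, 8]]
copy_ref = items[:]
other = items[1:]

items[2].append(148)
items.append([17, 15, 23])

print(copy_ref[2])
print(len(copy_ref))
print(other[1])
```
[2, 3, 8, 148]
3
[2, 3, 8, 148]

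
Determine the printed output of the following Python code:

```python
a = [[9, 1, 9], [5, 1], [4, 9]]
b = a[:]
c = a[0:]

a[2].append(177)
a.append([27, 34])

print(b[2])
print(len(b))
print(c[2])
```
[4, 9, 177]
3
[4, 9, 177]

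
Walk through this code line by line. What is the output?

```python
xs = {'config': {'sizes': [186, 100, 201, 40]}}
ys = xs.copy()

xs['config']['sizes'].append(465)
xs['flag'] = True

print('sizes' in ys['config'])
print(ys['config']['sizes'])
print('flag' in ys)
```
True
[186, 100, 201, 40, 465]
False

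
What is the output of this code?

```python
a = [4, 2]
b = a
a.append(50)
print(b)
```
[4, 2, 50]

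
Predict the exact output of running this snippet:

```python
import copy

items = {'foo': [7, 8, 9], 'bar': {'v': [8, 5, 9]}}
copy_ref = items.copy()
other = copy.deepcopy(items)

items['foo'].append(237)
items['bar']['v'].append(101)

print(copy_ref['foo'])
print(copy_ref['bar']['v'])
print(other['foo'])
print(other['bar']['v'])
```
[7, 8, 9, 237]
[8, 5, 9, 101]
[7, 8, 9]
[8, 5, 9]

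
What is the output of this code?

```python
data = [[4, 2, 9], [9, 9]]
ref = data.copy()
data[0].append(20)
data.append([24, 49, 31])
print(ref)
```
[[4, 2, 9, 20], [9, 9]]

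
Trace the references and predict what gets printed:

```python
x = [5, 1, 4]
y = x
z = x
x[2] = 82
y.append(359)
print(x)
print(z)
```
[5, 1, 82, 359]
[5, 1, 82, 359]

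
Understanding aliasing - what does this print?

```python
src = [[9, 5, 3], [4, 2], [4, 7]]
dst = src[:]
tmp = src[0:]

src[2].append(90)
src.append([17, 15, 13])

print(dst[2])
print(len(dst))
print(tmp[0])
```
[4, 7, 90]
3
[9, 5, 3]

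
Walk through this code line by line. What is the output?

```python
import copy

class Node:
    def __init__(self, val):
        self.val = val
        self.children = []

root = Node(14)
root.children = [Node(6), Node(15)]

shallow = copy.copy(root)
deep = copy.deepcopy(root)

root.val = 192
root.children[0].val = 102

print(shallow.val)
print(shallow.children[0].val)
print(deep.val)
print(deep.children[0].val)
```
14
102
14
6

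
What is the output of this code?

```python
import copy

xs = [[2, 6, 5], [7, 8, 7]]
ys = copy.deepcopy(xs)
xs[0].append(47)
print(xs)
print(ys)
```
[[2, 6, 5, 47], [7, 8, 7]]
[[2, 6, 5], [7, 8, 7]]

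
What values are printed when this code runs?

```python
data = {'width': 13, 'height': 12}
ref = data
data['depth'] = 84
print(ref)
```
{'width': 13, 'height': 12, 'depth': 84}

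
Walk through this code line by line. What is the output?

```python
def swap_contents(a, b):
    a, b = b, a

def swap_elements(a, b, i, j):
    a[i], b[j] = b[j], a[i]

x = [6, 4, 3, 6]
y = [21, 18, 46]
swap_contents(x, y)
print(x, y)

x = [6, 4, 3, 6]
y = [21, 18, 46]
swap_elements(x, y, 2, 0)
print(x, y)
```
[6, 4, 3, 6] [21, 18, 46]
[6, 4, 21, 6] [3, 18, 46]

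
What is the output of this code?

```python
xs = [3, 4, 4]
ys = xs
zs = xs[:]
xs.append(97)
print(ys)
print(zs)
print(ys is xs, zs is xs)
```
[3, 4, 4, 97]
[3, 4, 4]
True False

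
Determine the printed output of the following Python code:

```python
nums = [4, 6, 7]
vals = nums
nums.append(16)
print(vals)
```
[4, 6, 7, 16]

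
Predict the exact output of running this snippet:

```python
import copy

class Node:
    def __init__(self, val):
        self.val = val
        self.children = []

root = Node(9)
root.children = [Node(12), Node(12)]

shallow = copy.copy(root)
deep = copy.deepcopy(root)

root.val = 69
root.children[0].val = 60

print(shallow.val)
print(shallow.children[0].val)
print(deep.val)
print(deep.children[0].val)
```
9
60
9
12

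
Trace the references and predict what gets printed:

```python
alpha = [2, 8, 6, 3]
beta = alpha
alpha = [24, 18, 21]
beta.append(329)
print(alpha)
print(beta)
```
[24, 18, 21]
[2, 8, 6, 3, 329]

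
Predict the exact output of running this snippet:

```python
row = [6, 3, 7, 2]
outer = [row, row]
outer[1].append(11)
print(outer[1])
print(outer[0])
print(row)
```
[6, 3, 7, 2, 11]
[6, 3, 7, 2, 11]
[6, 3, 7, 2, 11]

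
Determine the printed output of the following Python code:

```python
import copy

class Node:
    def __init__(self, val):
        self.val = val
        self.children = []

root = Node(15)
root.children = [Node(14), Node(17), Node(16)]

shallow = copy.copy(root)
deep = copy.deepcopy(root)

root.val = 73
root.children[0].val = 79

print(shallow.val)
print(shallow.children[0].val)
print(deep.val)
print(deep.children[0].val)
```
15
79
15
14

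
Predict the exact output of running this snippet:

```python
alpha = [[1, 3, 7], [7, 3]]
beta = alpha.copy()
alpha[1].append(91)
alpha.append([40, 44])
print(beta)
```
[[1, 3, 7], [7, 3, 91]]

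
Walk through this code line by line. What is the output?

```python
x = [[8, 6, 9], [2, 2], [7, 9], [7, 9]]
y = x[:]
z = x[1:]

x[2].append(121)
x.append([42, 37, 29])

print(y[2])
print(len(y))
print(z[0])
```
[7, 9, 121]
4
[2, 2]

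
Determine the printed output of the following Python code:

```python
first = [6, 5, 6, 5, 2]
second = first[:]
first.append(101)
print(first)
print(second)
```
[6, 5, 6, 5, 2, 101]
[6, 5, 6, 5, 2]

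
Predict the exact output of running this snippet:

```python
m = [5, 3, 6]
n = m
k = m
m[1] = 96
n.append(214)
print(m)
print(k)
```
[5, 96, 6, 214]
[5, 96, 6, 214]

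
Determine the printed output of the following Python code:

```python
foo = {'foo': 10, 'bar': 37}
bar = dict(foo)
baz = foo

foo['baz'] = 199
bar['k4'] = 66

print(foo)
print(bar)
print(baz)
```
{'foo': 10, 'bar': 37, 'baz': 199}
{'foo': 10, 'bar': 37, 'k4': 66}
{'foo': 10, 'bar': 37, 'baz': 199}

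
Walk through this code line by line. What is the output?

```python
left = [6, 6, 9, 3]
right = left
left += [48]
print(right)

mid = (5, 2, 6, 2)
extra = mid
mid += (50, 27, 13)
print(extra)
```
[6, 6, 9, 3, 48]
(5, 2, 6, 2)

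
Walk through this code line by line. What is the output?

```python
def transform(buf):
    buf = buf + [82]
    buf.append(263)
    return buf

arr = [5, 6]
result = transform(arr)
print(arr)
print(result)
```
[5, 6]
[5, 6, 82, 263]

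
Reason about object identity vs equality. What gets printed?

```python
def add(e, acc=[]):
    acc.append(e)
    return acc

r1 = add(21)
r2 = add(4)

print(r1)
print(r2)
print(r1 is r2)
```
[21, 4]
[21, 4]
True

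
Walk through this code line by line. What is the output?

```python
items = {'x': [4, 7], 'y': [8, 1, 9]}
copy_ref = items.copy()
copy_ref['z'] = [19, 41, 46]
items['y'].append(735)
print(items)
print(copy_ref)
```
{'x': [4, 7], 'y': [8, 1, 9, 735]}
{'x': [4, 7], 'y': [8, 1, 9, 735], 'z': [19, 41, 46]}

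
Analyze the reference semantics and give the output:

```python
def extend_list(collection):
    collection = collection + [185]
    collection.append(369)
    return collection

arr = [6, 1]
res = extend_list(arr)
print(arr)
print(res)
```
[6, 1]
[6, 1, 185, 369]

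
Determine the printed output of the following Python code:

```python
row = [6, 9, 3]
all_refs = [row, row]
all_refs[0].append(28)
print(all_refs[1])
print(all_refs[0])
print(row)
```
[6, 9, 3, 28]
[6, 9, 3, 28]
[6, 9, 3, 28]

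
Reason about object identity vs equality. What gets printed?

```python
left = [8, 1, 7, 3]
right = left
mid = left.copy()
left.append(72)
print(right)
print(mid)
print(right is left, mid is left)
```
[8, 1, 7, 3, 72]
[8, 1, 7, 3]
True False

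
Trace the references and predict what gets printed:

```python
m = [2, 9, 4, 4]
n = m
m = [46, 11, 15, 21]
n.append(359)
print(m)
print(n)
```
[46, 11, 15, 21]
[2, 9, 4, 4, 359]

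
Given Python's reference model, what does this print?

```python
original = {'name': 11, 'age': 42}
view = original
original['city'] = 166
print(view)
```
{'name': 11, 'age': 42, 'city': 166}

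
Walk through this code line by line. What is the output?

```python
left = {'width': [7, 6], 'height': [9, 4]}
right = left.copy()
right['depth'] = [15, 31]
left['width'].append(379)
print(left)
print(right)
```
{'width': [7, 6, 379], 'height': [9, 4]}
{'width': [7, 6, 379], 'height': [9, 4], 'depth': [15, 31]}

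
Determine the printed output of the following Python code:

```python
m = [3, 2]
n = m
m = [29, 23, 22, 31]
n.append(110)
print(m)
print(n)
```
[29, 23, 22, 31]
[3, 2, 110]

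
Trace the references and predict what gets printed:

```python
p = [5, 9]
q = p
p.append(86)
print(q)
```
[5, 9, 86]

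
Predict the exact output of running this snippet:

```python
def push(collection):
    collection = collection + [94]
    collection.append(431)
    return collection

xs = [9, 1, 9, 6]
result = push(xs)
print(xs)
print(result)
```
[9, 1, 9, 6]
[9, 1, 9, 6, 94, 431]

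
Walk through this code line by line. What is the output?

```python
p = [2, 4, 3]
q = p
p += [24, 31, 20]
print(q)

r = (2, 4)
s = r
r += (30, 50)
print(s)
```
[2, 4, 3, 24, 31, 20]
(2, 4)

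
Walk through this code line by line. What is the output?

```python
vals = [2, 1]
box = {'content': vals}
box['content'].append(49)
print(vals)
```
[2, 1, 49]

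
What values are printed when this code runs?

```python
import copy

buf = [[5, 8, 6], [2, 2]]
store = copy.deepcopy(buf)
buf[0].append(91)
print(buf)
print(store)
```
[[5, 8, 6, 91], [2, 2]]
[[5, 8, 6], [2, 2]]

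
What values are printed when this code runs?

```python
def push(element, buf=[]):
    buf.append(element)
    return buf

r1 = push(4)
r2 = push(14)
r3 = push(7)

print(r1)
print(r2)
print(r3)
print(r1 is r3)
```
[4, 14, 7]
[4, 14, 7]
[4, 14, 7]
True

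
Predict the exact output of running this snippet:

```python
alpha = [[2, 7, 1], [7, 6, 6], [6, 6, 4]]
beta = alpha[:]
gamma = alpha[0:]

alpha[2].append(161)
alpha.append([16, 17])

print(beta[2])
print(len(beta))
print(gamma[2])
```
[6, 6, 4, 161]
3
[6, 6, 4, 161]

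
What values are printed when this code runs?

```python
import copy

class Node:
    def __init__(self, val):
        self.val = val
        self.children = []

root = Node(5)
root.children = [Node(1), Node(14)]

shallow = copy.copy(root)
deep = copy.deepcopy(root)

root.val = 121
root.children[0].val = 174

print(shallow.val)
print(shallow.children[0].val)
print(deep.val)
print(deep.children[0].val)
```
5
174
5
1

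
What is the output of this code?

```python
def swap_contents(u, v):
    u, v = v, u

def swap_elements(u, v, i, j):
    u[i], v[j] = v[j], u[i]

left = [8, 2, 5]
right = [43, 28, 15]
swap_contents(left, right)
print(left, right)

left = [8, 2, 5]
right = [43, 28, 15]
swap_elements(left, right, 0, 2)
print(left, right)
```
[8, 2, 5] [43, 28, 15]
[15, 2, 5] [43, 28, 8]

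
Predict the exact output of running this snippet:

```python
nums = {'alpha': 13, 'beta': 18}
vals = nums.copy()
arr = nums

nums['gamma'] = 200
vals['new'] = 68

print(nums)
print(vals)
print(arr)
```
{'alpha': 13, 'beta': 18, 'gamma': 200}
{'alpha': 13, 'beta': 18, 'new': 68}
{'alpha': 13, 'beta': 18, 'gamma': 200}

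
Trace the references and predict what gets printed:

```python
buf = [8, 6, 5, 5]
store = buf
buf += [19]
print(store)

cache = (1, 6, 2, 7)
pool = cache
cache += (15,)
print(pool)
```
[8, 6, 5, 5, 19]
(1, 6, 2, 7)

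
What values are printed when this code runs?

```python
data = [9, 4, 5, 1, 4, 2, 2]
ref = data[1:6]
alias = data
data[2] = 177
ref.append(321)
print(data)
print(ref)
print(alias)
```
[9, 4, 177, 1, 4, 2, 2]
[4, 5, 1, 4, 2, 321]
[9, 4, 177, 1, 4, 2, 2]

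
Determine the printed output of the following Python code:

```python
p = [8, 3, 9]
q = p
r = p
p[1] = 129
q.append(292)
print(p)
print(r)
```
[8, 129, 9, 292]
[8, 129, 9, 292]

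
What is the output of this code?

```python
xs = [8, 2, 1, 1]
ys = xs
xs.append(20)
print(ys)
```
[8, 2, 1, 1, 20]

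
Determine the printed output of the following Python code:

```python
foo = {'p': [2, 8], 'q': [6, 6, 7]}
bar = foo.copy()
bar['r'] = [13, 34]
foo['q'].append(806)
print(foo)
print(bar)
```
{'p': [2, 8], 'q': [6, 6, 7, 806]}
{'p': [2, 8], 'q': [6, 6, 7, 806], 'r': [13, 34]}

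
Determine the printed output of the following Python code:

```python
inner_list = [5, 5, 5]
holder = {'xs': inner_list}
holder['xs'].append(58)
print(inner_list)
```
[5, 5, 5, 58]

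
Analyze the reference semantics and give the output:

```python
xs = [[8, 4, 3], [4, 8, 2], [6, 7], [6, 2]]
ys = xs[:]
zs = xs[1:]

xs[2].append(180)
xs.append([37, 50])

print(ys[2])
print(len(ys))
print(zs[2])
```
[6, 7, 180]
4
[6, 2]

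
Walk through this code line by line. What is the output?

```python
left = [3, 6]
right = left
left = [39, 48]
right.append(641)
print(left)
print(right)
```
[39, 48]
[3, 6, 641]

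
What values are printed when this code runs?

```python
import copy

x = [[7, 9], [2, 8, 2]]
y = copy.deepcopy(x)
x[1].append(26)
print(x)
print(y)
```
[[7, 9], [2, 8, 2, 26]]
[[7, 9], [2, 8, 2]]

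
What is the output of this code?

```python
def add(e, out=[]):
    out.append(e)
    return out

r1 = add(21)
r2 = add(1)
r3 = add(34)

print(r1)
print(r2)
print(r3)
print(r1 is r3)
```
[21, 1, 34]
[21, 1, 34]
[21, 1, 34]
True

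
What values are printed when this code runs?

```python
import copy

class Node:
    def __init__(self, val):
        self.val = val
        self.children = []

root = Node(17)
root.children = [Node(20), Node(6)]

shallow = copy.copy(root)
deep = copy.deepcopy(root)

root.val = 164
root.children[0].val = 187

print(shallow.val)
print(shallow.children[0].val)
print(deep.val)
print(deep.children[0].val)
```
17
187
17
20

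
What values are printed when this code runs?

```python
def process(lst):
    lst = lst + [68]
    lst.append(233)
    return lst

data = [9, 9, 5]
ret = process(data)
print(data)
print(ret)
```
[9, 9, 5]
[9, 9, 5, 68, 233]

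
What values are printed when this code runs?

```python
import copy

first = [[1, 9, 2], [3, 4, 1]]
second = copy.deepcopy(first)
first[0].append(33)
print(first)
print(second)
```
[[1, 9, 2, 33], [3, 4, 1]]
[[1, 9, 2], [3, 4, 1]]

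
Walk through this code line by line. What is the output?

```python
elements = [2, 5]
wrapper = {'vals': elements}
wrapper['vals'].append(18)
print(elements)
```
[2, 5, 18]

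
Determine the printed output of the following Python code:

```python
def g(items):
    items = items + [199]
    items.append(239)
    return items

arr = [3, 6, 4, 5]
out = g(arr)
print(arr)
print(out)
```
[3, 6, 4, 5]
[3, 6, 4, 5, 199, 239]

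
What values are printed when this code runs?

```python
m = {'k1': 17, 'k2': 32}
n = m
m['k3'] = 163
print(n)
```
{'k1': 17, 'k2': 32, 'k3': 163}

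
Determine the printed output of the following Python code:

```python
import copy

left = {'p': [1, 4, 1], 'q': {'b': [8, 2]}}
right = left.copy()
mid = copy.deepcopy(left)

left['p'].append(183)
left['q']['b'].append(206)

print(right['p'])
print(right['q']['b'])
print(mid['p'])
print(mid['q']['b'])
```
[1, 4, 1, 183]
[8, 2, 206]
[1, 4, 1]
[8, 2]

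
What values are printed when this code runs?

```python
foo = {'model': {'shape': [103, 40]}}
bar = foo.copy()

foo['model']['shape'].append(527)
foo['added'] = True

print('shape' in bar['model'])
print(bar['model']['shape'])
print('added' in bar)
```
True
[103, 40, 527]
False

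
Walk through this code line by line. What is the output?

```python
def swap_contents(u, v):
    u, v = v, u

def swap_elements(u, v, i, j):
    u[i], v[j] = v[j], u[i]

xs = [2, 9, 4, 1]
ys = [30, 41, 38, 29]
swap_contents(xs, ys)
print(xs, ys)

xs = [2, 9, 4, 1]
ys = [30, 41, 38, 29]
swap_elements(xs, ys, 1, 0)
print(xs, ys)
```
[2, 9, 4, 1] [30, 41, 38, 29]
[2, 30, 4, 1] [9, 41, 38, 29]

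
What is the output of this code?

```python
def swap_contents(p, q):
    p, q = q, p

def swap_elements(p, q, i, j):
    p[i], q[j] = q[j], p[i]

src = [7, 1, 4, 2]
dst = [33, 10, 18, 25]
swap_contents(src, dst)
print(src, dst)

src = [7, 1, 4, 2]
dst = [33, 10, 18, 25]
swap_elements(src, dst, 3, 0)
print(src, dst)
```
[7, 1, 4, 2] [33, 10, 18, 25]
[7, 1, 4, 33] [2, 10, 18, 25]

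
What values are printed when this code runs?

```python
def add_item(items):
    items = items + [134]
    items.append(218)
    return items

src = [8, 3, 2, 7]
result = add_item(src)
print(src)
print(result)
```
[8, 3, 2, 7]
[8, 3, 2, 7, 134, 218]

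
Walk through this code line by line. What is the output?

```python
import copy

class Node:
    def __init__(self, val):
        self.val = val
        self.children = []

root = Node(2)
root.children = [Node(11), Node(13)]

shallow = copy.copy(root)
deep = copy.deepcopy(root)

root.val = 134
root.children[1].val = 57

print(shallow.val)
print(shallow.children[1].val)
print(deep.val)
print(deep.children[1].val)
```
2
57
2
13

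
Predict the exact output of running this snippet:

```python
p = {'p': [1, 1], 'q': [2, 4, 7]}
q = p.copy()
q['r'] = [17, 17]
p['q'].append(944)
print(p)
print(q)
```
{'p': [1, 1], 'q': [2, 4, 7, 944]}
{'p': [1, 1], 'q': [2, 4, 7, 944], 'r': [17, 17]}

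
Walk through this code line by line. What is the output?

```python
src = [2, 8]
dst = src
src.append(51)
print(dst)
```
[2, 8, 51]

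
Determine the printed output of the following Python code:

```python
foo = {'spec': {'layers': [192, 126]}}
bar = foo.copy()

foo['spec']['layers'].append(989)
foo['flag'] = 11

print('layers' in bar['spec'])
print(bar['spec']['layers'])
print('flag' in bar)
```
True
[192, 126, 989]
False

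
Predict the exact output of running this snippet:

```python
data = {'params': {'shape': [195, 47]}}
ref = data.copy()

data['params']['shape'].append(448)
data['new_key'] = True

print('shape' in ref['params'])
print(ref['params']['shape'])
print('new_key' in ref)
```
True
[195, 47, 448]
False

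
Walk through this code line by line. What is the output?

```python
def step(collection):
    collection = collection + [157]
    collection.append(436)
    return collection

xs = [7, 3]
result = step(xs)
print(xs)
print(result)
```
[7, 3]
[7, 3, 157, 436]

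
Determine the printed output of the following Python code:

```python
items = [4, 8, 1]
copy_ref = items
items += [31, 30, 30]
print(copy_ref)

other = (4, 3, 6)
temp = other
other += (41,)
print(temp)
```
[4, 8, 1, 31, 30, 30]
(4, 3, 6)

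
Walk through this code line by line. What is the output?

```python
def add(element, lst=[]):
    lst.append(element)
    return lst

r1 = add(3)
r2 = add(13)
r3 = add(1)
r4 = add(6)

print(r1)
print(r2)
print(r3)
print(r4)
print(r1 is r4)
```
[3, 13, 1, 6]
[3, 13, 1, 6]
[3, 13, 1, 6]
[3, 13, 1, 6]
True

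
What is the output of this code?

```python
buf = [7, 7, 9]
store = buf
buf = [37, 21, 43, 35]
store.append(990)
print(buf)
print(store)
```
[37, 21, 43, 35]
[7, 7, 9, 990]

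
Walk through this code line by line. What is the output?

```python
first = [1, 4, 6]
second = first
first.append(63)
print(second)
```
[1, 4, 6, 63]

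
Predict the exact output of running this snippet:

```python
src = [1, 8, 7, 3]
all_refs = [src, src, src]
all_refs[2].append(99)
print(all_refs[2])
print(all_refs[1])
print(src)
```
[1, 8, 7, 3, 99]
[1, 8, 7, 3, 99]
[1, 8, 7, 3, 99]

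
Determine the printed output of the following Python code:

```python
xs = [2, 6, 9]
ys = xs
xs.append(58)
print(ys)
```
[2, 6, 9, 58]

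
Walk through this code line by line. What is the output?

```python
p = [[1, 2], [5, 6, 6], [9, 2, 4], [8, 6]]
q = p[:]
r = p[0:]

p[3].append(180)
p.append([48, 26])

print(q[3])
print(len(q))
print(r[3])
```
[8, 6, 180]
4
[8, 6, 180]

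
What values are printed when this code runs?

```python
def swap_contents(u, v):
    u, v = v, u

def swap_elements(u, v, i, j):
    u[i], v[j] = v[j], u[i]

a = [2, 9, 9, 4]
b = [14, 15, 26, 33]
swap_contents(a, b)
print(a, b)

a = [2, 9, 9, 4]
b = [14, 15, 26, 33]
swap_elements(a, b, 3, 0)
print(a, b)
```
[2, 9, 9, 4] [14, 15, 26, 33]
[2, 9, 9, 14] [4, 15, 26, 33]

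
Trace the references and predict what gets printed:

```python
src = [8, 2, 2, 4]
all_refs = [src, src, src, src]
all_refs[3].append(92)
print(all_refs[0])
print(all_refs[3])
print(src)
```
[8, 2, 2, 4, 92]
[8, 2, 2, 4, 92]
[8, 2, 2, 4, 92]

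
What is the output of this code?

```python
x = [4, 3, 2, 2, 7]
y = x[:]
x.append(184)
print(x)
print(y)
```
[4, 3, 2, 2, 7, 184]
[4, 3, 2, 2, 7]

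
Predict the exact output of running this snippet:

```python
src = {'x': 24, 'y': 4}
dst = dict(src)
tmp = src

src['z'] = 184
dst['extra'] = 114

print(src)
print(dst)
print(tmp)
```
{'x': 24, 'y': 4, 'z': 184}
{'x': 24, 'y': 4, 'extra': 114}
{'x': 24, 'y': 4, 'z': 184}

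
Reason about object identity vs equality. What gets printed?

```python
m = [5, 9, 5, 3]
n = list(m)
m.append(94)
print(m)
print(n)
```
[5, 9, 5, 3, 94]
[5, 9, 5, 3]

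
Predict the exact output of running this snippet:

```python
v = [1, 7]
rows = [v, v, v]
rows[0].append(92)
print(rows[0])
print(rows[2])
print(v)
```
[1, 7, 92]
[1, 7, 92]
[1, 7, 92]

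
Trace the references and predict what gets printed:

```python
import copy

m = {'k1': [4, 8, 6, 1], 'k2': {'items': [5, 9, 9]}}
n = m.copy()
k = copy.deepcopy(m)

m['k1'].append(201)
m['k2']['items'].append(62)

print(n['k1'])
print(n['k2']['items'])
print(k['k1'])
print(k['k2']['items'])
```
[4, 8, 6, 1, 201]
[5, 9, 9, 62]
[4, 8, 6, 1]
[5, 9, 9]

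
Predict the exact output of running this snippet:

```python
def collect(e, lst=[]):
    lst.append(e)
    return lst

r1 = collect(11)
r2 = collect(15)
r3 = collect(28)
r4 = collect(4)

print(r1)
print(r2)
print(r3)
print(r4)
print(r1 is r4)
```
[11, 15, 28, 4]
[11, 15, 28, 4]
[11, 15, 28, 4]
[11, 15, 28, 4]
True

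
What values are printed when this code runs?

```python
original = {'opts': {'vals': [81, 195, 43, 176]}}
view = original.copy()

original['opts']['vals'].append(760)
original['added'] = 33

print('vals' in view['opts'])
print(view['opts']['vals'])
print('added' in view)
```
True
[81, 195, 43, 176, 760]
False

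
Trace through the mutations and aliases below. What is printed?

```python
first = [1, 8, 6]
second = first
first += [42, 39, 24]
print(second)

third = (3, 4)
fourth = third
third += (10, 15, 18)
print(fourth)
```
[1, 8, 6, 42, 39, 24]
(3, 4)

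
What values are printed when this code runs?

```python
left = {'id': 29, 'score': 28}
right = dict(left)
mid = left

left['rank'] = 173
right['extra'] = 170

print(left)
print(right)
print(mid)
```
{'id': 29, 'score': 28, 'rank': 173}
{'id': 29, 'score': 28, 'extra': 170}
{'id': 29, 'score': 28, 'rank': 173}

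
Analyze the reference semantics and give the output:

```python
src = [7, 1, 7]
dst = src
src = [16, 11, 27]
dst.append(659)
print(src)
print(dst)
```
[16, 11, 27]
[7, 1, 7, 659]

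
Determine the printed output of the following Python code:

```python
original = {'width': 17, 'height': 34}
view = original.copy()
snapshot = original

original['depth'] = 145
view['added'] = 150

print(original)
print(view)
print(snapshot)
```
{'width': 17, 'height': 34, 'depth': 145}
{'width': 17, 'height': 34, 'added': 150}
{'width': 17, 'height': 34, 'depth': 145}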